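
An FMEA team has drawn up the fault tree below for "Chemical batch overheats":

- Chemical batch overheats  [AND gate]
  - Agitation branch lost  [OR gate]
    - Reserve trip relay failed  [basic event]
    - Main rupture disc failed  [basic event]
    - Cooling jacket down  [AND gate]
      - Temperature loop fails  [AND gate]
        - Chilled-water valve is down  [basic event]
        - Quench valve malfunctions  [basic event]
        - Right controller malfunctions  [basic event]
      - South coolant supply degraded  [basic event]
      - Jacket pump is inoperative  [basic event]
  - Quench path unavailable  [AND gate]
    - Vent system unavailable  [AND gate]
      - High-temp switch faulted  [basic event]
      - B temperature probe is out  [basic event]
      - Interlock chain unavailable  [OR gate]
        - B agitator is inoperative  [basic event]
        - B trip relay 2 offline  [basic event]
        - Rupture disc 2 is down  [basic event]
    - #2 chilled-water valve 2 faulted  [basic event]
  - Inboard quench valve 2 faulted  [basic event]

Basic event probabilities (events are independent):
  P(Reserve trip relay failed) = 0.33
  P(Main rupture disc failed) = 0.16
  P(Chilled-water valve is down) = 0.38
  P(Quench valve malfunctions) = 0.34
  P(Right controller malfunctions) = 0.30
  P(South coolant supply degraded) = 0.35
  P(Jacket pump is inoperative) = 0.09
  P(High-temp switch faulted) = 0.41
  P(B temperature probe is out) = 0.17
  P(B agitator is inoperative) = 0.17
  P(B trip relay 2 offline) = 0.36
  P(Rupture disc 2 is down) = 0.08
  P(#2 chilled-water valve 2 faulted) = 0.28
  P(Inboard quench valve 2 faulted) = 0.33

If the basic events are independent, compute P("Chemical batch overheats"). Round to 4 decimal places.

P(Temperature loop fails) [AND] = 0.38 × 0.34 × 0.30 = 0.038760
P(Cooling jacket down) [AND] = 0.038760 × 0.35 × 0.09 = 0.001221
P(Agitation branch lost) [OR] = 1 − (1−0.33) × (1−0.16) × (1−0.001221) = 0.437887
P(Interlock chain unavailable) [OR] = 1 − (1−0.17) × (1−0.36) × (1−0.08) = 0.511296
P(Vent system unavailable) [AND] = 0.41 × 0.17 × 0.511296 = 0.035637
P(Quench path unavailable) [AND] = 0.035637 × 0.28 = 0.009978
P(Chemical batch overheats) [AND] = 0.437887 × 0.009978 × 0.33 = 0.001442
Rounded to 4 decimal places: P(Chemical batch overheats) ≈ 0.0014.

0.0014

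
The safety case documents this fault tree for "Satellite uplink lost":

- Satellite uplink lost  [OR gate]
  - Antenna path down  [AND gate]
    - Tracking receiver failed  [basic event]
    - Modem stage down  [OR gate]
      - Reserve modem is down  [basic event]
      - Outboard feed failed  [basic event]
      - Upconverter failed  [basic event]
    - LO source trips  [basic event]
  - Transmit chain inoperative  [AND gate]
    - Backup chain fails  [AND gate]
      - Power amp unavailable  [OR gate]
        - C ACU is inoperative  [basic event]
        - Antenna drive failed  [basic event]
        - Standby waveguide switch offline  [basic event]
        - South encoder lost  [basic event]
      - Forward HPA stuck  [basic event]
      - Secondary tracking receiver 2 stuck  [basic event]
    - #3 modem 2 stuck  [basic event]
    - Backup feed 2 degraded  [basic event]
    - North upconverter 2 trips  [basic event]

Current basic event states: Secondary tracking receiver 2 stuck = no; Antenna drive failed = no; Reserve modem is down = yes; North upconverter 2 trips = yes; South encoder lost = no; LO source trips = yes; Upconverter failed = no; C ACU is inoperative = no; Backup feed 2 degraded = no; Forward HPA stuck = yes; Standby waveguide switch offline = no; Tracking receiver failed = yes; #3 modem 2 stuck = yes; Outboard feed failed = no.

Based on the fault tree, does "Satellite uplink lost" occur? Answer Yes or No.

Modem stage down [OR]: Reserve modem is down=occurs, Outboard feed failed=not, Upconverter failed=not → at least one input occurs → occurs.
Antenna path down [AND]: Tracking receiver failed=occurs, Modem stage down=occurs, LO source trips=occurs → all inputs occur → occurs.
Power amp unavailable [OR]: C ACU is inoperative=not, Antenna drive failed=not, Standby waveguide switch offline=not, South encoder lost=not → no input occurs → does not occur.
Backup chain fails [AND]: Power amp unavailable=not, Forward HPA stuck=occurs, Secondary tracking receiver 2 stuck=not → not all inputs occur → does not occur.
Transmit chain inoperative [AND]: Backup chain fails=not, #3 modem 2 stuck=occurs, Backup feed 2 degraded=not, North upconverter 2 trips=occurs → not all inputs occur → does not occur.
Satellite uplink lost [OR]: Antenna path down=occurs, Transmit chain inoperative=not → at least one input occurs → occurs.

Yes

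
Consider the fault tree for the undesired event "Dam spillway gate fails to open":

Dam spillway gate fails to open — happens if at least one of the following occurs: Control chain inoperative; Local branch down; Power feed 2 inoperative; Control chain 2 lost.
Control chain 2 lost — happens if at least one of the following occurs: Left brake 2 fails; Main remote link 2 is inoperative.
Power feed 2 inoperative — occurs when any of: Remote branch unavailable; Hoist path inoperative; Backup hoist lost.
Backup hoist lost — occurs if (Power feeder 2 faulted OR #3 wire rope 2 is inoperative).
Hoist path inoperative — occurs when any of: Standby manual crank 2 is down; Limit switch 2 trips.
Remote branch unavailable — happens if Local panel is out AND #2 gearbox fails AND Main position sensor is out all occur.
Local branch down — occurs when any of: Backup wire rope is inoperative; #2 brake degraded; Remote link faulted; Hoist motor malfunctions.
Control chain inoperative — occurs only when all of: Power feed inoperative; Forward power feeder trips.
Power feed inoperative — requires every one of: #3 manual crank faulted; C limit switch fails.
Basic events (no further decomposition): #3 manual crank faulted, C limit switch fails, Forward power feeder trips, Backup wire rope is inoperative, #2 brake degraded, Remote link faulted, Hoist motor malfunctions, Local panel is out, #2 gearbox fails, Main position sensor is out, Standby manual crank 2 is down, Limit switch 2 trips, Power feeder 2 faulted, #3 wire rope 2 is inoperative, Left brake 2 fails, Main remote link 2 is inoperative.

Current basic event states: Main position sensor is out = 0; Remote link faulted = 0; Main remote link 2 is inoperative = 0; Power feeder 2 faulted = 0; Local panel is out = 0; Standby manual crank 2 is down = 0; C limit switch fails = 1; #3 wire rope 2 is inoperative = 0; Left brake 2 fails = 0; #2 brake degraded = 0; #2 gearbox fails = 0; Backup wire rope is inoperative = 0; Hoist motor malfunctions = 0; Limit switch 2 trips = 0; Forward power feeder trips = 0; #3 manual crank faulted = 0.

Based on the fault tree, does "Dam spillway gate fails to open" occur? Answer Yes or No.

Power feed inoperative [AND]: #3 manual crank faulted=not, C limit switch fails=occurs → not all inputs occur → does not occur.
Control chain inoperative [AND]: Power feed inoperative=not, Forward power feeder trips=not → not all inputs occur → does not occur.
Local branch down [OR]: Backup wire rope is inoperative=not, #2 brake degraded=not, Remote link faulted=not, Hoist motor malfunctions=not → no input occurs → does not occur.
Remote branch unavailable [AND]: Local panel is out=not, #2 gearbox fails=not, Main position sensor is out=not → not all inputs occur → does not occur.
Hoist path inoperative [OR]: Standby manual crank 2 is down=not, Limit switch 2 trips=not → no input occurs → does not occur.
Backup hoist lost [OR]: Power feeder 2 faulted=not, #3 wire rope 2 is inoperative=not → no input occurs → does not occur.
Power feed 2 inoperative [OR]: Remote branch unavailable=not, Hoist path inoperative=not, Backup hoist lost=not → no input occurs → does not occur.
Control chain 2 lost [OR]: Left brake 2 fails=not, Main remote link 2 is inoperative=not → no input occurs → does not occur.
Dam spillway gate fails to open [OR]: Control chain inoperative=not, Local branch down=not, Power feed 2 inoperative=not, Control chain 2 lost=not → no input occurs → does not occur.

No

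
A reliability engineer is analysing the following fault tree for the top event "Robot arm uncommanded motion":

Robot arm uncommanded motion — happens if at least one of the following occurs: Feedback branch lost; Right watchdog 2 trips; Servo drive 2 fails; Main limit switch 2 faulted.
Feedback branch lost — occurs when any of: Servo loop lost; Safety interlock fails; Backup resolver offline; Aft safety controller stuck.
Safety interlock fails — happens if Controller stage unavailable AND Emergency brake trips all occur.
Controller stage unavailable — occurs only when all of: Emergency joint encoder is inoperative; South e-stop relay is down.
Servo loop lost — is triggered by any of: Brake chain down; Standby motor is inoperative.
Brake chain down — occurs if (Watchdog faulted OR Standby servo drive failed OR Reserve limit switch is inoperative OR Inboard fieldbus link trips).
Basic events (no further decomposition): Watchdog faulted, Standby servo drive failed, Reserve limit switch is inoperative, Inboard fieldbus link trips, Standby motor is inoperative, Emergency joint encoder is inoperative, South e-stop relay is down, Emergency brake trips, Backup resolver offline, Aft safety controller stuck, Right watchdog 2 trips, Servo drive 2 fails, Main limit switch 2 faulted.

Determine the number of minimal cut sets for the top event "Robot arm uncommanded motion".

11

Brake chain down [OR]: union of children's cut sets → 4 cut set(s).
Servo loop lost [OR]: union of children's cut sets → 5 cut set(s).
Controller stage unavailable [AND]: one cut set from each child combined → 1 × 1 = 1 cut set(s).
Safety interlock fails [AND]: one cut set from each child combined → 1 × 1 = 1 cut set(s).
Feedback branch lost [OR]: union of children's cut sets → 8 cut set(s).
Robot arm uncommanded motion [OR]: union of children's cut sets → 11 cut set(s).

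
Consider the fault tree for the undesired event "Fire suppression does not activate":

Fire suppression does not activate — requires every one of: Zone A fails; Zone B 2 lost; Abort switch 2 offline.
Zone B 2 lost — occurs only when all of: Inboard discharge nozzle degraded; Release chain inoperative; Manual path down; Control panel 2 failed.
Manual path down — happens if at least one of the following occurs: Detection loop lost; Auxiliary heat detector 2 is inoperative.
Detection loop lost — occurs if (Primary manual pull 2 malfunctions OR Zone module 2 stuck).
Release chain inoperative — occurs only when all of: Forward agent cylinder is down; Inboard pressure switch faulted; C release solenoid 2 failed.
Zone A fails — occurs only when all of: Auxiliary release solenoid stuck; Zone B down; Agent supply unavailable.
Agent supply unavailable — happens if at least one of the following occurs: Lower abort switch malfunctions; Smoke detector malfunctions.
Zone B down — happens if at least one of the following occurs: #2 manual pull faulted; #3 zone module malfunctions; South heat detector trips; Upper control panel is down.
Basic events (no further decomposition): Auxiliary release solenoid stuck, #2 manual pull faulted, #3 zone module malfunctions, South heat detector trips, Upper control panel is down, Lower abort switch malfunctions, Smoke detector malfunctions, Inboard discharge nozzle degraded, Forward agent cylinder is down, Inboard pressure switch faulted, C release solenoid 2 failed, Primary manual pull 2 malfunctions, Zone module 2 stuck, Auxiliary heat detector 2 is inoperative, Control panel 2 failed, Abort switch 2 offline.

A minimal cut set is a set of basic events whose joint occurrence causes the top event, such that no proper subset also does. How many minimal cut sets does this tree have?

24

Zone B down [OR]: union of children's cut sets → 4 cut set(s).
Agent supply unavailable [OR]: union of children's cut sets → 2 cut set(s).
Zone A fails [AND]: one cut set from each child combined → 1 × 4 × 2 = 8 cut set(s).
Release chain inoperative [AND]: one cut set from each child combined → 1 × 1 × 1 = 1 cut set(s).
Detection loop lost [OR]: union of children's cut sets → 2 cut set(s).
Manual path down [OR]: union of children's cut sets → 3 cut set(s).
Zone B 2 lost [AND]: one cut set from each child combined → 1 × 1 × 3 × 1 = 3 cut set(s).
Fire suppression does not activate [AND]: one cut set from each child combined → 8 × 3 × 1 = 24 cut set(s).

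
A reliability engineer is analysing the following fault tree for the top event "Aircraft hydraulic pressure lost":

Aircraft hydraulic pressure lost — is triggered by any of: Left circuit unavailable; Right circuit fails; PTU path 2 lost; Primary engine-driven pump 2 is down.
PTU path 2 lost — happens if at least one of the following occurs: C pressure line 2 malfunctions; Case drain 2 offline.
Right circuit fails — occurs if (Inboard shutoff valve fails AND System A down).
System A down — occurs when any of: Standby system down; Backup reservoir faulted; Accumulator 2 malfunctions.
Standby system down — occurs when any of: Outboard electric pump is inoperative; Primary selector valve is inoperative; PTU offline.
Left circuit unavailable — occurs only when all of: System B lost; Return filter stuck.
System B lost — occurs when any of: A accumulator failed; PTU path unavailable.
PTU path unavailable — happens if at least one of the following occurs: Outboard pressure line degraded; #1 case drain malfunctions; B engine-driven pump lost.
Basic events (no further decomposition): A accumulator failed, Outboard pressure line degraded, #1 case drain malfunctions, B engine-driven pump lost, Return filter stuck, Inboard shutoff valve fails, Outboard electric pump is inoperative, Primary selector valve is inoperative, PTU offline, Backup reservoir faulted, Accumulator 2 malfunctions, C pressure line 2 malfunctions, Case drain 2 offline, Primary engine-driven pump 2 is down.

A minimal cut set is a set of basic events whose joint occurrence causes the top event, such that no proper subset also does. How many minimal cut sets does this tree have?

12

PTU path unavailable [OR]: union of children's cut sets → 3 cut set(s).
System B lost [OR]: union of children's cut sets → 4 cut set(s).
Left circuit unavailable [AND]: one cut set from each child combined → 4 × 1 = 4 cut set(s).
Standby system down [OR]: union of children's cut sets → 3 cut set(s).
System A down [OR]: union of children's cut sets → 5 cut set(s).
Right circuit fails [AND]: one cut set from each child combined → 1 × 5 = 5 cut set(s).
PTU path 2 lost [OR]: union of children's cut sets → 2 cut set(s).
Aircraft hydraulic pressure lost [OR]: union of children's cut sets → 12 cut set(s).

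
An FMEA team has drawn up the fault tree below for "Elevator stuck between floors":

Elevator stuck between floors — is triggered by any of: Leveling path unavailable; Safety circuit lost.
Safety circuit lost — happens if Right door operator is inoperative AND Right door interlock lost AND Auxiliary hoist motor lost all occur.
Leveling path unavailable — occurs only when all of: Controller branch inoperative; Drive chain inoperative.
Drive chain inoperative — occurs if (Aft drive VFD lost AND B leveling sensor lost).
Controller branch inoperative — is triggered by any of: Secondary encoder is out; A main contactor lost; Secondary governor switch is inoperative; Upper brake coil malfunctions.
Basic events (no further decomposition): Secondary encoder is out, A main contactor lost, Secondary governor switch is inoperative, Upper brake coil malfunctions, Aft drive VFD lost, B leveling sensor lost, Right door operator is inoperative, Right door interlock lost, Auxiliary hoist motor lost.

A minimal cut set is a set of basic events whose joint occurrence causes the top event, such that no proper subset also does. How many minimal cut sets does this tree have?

5

Controller branch inoperative [OR]: union of children's cut sets → 4 cut set(s).
Drive chain inoperative [AND]: one cut set from each child combined → 1 × 1 = 1 cut set(s).
Leveling path unavailable [AND]: one cut set from each child combined → 4 × 1 = 4 cut set(s).
Safety circuit lost [AND]: one cut set from each child combined → 1 × 1 × 1 = 1 cut set(s).
Elevator stuck between floors [OR]: union of children's cut sets → 5 cut set(s).
Minimal cut sets: {Aft drive VFD lost, B leveling sensor lost, Secondary encoder is out}; {A main contactor lost, Aft drive VFD lost, B leveling sensor lost}; {Aft drive VFD lost, B leveling sensor lost, Secondary governor switch is inoperative}; {Aft drive VFD lost, B leveling sensor lost, Upper brake coil malfunctions}; {Auxiliary hoist motor lost, Right door interlock lost, Right door operator is inoperative}.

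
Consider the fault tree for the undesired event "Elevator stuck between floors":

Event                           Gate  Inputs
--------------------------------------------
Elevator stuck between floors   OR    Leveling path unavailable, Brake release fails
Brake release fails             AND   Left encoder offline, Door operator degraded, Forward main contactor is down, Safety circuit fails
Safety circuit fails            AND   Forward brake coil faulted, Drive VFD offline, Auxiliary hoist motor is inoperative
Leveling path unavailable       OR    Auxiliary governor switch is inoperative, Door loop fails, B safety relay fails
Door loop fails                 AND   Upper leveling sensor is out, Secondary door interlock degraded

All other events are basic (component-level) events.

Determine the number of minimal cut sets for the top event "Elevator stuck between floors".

Door loop fails [AND]: one cut set from each child combined → 1 × 1 = 1 cut set(s).
Leveling path unavailable [OR]: union of children's cut sets → 3 cut set(s).
Safety circuit fails [AND]: one cut set from each child combined → 1 × 1 × 1 = 1 cut set(s).
Brake release fails [AND]: one cut set from each child combined → 1 × 1 × 1 × 1 = 1 cut set(s).
Elevator stuck between floors [OR]: union of children's cut sets → 4 cut set(s).
Minimal cut sets: {Auxiliary governor switch is inoperative}; {Secondary door interlock degraded, Upper leveling sensor is out}; {B safety relay fails}; {Auxiliary hoist motor is inoperative, Door operator degraded, Drive VFD offline, Forward brake coil faulted, Forward main contactor is down, Left encoder offline}.

4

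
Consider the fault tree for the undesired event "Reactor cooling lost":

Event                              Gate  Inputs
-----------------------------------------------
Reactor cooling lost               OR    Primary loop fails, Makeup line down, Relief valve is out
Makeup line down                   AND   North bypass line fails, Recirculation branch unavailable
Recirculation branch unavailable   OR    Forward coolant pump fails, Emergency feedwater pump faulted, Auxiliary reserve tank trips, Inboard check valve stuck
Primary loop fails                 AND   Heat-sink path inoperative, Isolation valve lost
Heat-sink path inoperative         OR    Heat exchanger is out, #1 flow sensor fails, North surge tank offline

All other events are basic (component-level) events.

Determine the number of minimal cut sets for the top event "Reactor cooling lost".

8

Heat-sink path inoperative [OR]: union of children's cut sets → 3 cut set(s).
Primary loop fails [AND]: one cut set from each child combined → 3 × 1 = 3 cut set(s).
Recirculation branch unavailable [OR]: union of children's cut sets → 4 cut set(s).
Makeup line down [AND]: one cut set from each child combined → 1 × 4 = 4 cut set(s).
Reactor cooling lost [OR]: union of children's cut sets → 8 cut set(s).
Minimal cut sets: {Heat exchanger is out, Isolation valve lost}; {#1 flow sensor fails, Isolation valve lost}; {Isolation valve lost, North surge tank offline}; {Forward coolant pump fails, North bypass line fails}; {Emergency feedwater pump faulted, North bypass line fails}; {Auxiliary reserve tank trips, North bypass line fails}; {Inboard check valve stuck, North bypass line fails}; {Relief valve is out}.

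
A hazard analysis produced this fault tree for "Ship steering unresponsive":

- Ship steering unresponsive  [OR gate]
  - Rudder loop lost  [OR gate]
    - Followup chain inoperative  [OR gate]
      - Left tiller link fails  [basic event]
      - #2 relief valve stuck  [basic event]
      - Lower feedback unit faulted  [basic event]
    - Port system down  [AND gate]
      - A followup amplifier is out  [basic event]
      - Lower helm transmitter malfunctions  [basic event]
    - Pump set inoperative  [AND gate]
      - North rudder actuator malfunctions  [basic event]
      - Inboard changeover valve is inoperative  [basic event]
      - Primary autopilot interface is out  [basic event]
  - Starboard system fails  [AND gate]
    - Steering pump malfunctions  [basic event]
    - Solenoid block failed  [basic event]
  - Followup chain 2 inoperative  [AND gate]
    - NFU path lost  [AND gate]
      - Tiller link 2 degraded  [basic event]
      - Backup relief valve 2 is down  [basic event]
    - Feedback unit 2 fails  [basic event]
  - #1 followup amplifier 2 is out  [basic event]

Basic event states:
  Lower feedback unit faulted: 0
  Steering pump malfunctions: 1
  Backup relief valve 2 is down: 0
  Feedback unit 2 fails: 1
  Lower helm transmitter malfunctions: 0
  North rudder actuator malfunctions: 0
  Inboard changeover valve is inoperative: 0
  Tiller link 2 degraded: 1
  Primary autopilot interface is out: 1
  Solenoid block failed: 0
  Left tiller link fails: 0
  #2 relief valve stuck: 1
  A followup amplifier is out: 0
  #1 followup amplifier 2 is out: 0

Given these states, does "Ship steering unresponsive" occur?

Yes

Followup chain inoperative [OR]: Left tiller link fails=not, #2 relief valve stuck=occurs, Lower feedback unit faulted=not → at least one input occurs → occurs.
Port system down [AND]: A followup amplifier is out=not, Lower helm transmitter malfunctions=not → not all inputs occur → does not occur.
Pump set inoperative [AND]: North rudder actuator malfunctions=not, Inboard changeover valve is inoperative=not, Primary autopilot interface is out=occurs → not all inputs occur → does not occur.
Rudder loop lost [OR]: Followup chain inoperative=occurs, Port system down=not, Pump set inoperative=not → at least one input occurs → occurs.
Starboard system fails [AND]: Steering pump malfunctions=occurs, Solenoid block failed=not → not all inputs occur → does not occur.
NFU path lost [AND]: Tiller link 2 degraded=occurs, Backup relief valve 2 is down=not → not all inputs occur → does not occur.
Followup chain 2 inoperative [AND]: NFU path lost=not, Feedback unit 2 fails=occurs → not all inputs occur → does not occur.
Ship steering unresponsive [OR]: Rudder loop lost=occurs, Starboard system fails=not, Followup chain 2 inoperative=not, #1 followup amplifier 2 is out=not → at least one input occurs → occurs.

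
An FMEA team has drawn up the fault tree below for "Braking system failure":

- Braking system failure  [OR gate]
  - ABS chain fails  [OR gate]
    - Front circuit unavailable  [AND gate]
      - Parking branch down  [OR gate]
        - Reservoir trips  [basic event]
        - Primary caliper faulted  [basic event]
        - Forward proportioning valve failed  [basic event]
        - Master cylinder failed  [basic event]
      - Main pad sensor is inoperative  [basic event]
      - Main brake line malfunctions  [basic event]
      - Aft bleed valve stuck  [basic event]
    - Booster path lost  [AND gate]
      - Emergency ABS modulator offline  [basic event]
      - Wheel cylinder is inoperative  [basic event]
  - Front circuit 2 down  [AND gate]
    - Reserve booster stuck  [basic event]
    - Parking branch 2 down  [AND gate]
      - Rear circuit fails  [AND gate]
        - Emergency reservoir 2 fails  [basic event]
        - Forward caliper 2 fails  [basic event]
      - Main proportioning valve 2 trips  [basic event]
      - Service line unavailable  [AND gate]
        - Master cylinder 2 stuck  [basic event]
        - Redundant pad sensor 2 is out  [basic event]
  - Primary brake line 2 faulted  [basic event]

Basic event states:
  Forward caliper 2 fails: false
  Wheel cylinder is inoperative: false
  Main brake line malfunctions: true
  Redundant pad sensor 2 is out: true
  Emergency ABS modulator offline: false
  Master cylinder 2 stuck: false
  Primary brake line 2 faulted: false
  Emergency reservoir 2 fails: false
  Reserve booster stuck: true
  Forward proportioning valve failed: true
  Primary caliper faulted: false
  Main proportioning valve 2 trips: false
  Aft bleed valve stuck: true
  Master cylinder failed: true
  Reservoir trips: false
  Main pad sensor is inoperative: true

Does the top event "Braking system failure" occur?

Parking branch down [OR]: Reservoir trips=not, Primary caliper faulted=not, Forward proportioning valve failed=occurs, Master cylinder failed=occurs → at least one input occurs → occurs.
Front circuit unavailable [AND]: Parking branch down=occurs, Main pad sensor is inoperative=occurs, Main brake line malfunctions=occurs, Aft bleed valve stuck=occurs → all inputs occur → occurs.
Booster path lost [AND]: Emergency ABS modulator offline=not, Wheel cylinder is inoperative=not → not all inputs occur → does not occur.
ABS chain fails [OR]: Front circuit unavailable=occurs, Booster path lost=not → at least one input occurs → occurs.
Rear circuit fails [AND]: Emergency reservoir 2 fails=not, Forward caliper 2 fails=not → not all inputs occur → does not occur.
Service line unavailable [AND]: Master cylinder 2 stuck=not, Redundant pad sensor 2 is out=occurs → not all inputs occur → does not occur.
Parking branch 2 down [AND]: Rear circuit fails=not, Main proportioning valve 2 trips=not, Service line unavailable=not → not all inputs occur → does not occur.
Front circuit 2 down [AND]: Reserve booster stuck=occurs, Parking branch 2 down=not → not all inputs occur → does not occur.
Braking system failure [OR]: ABS chain fails=occurs, Front circuit 2 down=not, Primary brake line 2 faulted=not → at least one input occurs → occurs.

Yes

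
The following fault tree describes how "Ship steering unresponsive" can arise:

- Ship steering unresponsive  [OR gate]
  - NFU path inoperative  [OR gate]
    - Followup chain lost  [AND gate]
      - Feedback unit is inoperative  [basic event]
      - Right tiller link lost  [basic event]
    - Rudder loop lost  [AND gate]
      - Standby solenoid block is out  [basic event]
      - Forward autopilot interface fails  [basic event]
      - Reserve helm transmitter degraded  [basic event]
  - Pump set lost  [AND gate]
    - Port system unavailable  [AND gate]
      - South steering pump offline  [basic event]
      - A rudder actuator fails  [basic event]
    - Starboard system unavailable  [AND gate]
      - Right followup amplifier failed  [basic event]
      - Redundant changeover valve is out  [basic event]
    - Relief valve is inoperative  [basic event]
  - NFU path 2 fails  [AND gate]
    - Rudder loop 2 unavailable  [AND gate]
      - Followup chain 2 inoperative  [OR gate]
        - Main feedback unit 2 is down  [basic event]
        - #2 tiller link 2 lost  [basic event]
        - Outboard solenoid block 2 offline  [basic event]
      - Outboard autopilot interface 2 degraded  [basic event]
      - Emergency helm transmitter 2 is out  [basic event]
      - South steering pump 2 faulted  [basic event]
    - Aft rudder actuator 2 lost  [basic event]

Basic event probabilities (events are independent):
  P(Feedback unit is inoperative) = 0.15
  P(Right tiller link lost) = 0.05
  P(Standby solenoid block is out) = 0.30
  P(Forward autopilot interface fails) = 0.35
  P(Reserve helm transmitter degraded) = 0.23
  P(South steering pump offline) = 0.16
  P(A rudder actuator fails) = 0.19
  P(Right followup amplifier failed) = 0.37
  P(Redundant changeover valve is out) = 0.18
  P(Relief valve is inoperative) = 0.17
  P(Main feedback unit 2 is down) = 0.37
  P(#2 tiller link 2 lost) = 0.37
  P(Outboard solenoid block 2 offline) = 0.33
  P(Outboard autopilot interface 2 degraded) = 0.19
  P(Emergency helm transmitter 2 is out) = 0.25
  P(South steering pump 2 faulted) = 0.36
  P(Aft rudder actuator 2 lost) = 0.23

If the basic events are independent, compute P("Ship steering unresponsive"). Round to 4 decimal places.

0.0346

P(Followup chain lost) [AND] = 0.15 × 0.05 = 0.007500
P(Rudder loop lost) [AND] = 0.30 × 0.35 × 0.23 = 0.024150
P(NFU path inoperative) [OR] = 1 − (1−0.007500) × (1−0.024150) = 0.031469
P(Port system unavailable) [AND] = 0.16 × 0.19 = 0.030400
P(Starboard system unavailable) [AND] = 0.37 × 0.18 = 0.066600
P(Pump set lost) [AND] = 0.030400 × 0.066600 × 0.17 = 0.000344
P(Followup chain 2 inoperative) [OR] = 1 − (1−0.37) × (1−0.37) × (1−0.33) = 0.734077
P(Rudder loop 2 unavailable) [AND] = 0.734077 × 0.19 × 0.25 × 0.36 = 0.012553
P(NFU path 2 fails) [AND] = 0.012553 × 0.23 = 0.002887
P(Ship steering unresponsive) [OR] = 1 − (1−0.031469) × (1−0.000344) × (1−0.002887) = 0.034597
Rounded to 4 decimal places: P(Ship steering unresponsive) ≈ 0.0346.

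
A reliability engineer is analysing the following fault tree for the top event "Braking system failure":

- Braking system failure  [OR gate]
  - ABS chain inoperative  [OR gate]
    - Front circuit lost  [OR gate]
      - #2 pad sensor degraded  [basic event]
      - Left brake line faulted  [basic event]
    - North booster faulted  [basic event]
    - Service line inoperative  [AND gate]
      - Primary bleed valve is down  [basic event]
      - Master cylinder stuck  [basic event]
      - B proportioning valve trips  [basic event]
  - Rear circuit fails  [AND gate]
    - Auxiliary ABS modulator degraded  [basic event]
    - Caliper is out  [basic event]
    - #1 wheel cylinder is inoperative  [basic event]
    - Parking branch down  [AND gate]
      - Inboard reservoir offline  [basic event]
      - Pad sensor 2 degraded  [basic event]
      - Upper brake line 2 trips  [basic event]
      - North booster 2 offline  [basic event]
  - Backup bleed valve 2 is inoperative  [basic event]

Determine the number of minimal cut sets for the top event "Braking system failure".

6

Front circuit lost [OR]: union of children's cut sets → 2 cut set(s).
Service line inoperative [AND]: one cut set from each child combined → 1 × 1 × 1 = 1 cut set(s).
ABS chain inoperative [OR]: union of children's cut sets → 4 cut set(s).
Parking branch down [AND]: one cut set from each child combined → 1 × 1 × 1 × 1 = 1 cut set(s).
Rear circuit fails [AND]: one cut set from each child combined → 1 × 1 × 1 × 1 = 1 cut set(s).
Braking system failure [OR]: union of children's cut sets → 6 cut set(s).
Minimal cut sets: {#2 pad sensor degraded}; {Left brake line faulted}; {North booster faulted}; {B proportioning valve trips, Master cylinder stuck, Primary bleed valve is down}; {#1 wheel cylinder is inoperative, Auxiliary ABS modulator degraded, Caliper is out, Inboard reservoir offline, North booster 2 offline, Pad sensor 2 degraded, Upper brake line 2 trips}; {Backup bleed valve 2 is inoperative}.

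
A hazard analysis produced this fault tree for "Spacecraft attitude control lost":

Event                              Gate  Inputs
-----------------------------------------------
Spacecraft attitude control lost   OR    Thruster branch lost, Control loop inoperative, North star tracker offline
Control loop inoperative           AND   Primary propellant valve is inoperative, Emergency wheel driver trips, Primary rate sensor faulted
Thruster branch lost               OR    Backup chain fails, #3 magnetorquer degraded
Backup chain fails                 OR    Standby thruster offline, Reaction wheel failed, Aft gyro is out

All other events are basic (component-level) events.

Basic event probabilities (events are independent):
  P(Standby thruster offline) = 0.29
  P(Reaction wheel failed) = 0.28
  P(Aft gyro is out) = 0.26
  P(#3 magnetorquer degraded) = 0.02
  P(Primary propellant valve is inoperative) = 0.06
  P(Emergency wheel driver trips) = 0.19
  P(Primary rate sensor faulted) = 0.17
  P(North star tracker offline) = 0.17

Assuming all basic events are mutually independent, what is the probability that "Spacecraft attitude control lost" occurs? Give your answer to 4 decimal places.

P(Backup chain fails) [OR] = 1 − (1−0.29) × (1−0.28) × (1−0.26) = 0.621712
P(Thruster branch lost) [OR] = 1 − (1−0.621712) × (1−0.02) = 0.629278
P(Control loop inoperative) [AND] = 0.06 × 0.19 × 0.17 = 0.001938
P(Spacecraft attitude control lost) [OR] = 1 − (1−0.629278) × (1−0.001938) × (1−0.17) = 0.692897
Rounded to 4 decimal places: P(Spacecraft attitude control lost) ≈ 0.6929.

0.6929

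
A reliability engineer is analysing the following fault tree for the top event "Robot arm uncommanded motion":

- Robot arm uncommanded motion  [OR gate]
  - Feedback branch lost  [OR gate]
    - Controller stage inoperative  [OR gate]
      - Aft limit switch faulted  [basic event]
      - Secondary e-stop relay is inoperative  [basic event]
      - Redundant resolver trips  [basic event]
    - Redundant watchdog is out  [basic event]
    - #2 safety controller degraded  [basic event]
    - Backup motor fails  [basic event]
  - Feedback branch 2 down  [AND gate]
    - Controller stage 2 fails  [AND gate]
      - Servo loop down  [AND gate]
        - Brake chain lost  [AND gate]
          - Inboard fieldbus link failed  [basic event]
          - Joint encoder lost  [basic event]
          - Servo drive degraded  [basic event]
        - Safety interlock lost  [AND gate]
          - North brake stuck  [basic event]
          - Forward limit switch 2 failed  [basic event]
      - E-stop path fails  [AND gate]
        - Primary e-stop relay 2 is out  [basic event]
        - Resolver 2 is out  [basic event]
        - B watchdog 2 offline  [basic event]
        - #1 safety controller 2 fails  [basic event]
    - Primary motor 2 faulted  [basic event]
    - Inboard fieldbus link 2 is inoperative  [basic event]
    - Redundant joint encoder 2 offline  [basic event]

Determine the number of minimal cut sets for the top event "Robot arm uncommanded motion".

Controller stage inoperative [OR]: union of children's cut sets → 3 cut set(s).
Feedback branch lost [OR]: union of children's cut sets → 6 cut set(s).
Brake chain lost [AND]: one cut set from each child combined → 1 × 1 × 1 = 1 cut set(s).
Safety interlock lost [AND]: one cut set from each child combined → 1 × 1 = 1 cut set(s).
Servo loop down [AND]: one cut set from each child combined → 1 × 1 = 1 cut set(s).
E-stop path fails [AND]: one cut set from each child combined → 1 × 1 × 1 × 1 = 1 cut set(s).
Controller stage 2 fails [AND]: one cut set from each child combined → 1 × 1 = 1 cut set(s).
Feedback branch 2 down [AND]: one cut set from each child combined → 1 × 1 × 1 × 1 = 1 cut set(s).
Robot arm uncommanded motion [OR]: union of children's cut sets → 7 cut set(s).
Minimal cut sets: {Aft limit switch faulted}; {Secondary e-stop relay is inoperative}; {Redundant resolver trips}; {Redundant watchdog is out}; {#2 safety controller degraded}; {Backup motor fails}; {#1 safety controller 2 fails, B watchdog 2 offline, Forward limit switch 2 failed, Inboard fieldbus link 2 is inoperative, Inboard fieldbus link failed, Joint encoder lost, North brake stuck, Primary e-stop relay 2 is out, Primary motor 2 faulted, Redundant joint encoder 2 offline, Resolver 2 is out, Servo drive degraded}.

7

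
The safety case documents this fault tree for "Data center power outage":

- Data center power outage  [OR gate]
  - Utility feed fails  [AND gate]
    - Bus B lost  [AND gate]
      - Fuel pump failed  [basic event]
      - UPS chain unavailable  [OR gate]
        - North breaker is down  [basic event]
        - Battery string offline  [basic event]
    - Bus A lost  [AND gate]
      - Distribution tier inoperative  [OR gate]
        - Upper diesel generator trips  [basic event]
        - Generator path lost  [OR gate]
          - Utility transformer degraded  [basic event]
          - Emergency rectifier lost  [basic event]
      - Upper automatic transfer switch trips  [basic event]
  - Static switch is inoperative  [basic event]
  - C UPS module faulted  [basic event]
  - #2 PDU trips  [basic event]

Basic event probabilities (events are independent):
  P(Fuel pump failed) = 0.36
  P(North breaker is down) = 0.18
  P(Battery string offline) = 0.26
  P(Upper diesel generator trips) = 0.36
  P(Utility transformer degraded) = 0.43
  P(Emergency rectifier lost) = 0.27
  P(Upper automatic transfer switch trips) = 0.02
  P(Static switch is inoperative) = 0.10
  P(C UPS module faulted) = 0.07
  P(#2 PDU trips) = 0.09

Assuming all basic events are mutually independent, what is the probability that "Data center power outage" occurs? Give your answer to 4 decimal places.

P(UPS chain unavailable) [OR] = 1 − (1−0.18) × (1−0.26) = 0.393200
P(Bus B lost) [AND] = 0.36 × 0.393200 = 0.141552
P(Generator path lost) [OR] = 1 − (1−0.43) × (1−0.27) = 0.583900
P(Distribution tier inoperative) [OR] = 1 − (1−0.36) × (1−0.583900) = 0.733696
P(Bus A lost) [AND] = 0.733696 × 0.02 = 0.014674
P(Utility feed fails) [AND] = 0.141552 × 0.014674 = 0.002077
P(Data center power outage) [OR] = 1 − (1−0.002077) × (1−0.10) × (1−0.07) × (1−0.09) = 0.239912
Rounded to 4 decimal places: P(Data center power outage) ≈ 0.2399.

0.2399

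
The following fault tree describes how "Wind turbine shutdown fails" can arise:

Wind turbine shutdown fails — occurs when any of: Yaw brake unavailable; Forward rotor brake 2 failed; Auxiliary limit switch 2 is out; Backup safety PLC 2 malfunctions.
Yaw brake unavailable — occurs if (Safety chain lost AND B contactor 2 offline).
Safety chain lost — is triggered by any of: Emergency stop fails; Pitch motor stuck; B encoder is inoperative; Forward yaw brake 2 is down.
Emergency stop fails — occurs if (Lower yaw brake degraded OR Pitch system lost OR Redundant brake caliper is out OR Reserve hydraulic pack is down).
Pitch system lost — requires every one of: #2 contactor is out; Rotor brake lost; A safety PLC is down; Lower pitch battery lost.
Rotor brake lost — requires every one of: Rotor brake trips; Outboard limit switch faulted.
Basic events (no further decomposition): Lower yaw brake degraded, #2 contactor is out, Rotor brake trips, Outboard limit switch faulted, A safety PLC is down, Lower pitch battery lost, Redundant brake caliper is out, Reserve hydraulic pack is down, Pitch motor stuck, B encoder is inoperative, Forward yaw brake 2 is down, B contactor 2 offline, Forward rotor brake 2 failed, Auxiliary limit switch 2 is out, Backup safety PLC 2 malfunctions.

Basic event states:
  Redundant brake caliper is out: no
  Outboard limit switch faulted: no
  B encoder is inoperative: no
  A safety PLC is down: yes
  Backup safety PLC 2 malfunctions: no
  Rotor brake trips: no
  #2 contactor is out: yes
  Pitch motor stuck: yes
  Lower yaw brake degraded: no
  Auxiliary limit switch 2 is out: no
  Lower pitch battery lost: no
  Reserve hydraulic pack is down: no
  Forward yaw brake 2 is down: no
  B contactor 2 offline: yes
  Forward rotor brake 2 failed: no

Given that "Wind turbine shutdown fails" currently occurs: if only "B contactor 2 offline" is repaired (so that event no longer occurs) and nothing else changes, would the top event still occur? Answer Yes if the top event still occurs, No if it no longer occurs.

No

Counterfactual: set "B contactor 2 offline" to not occurred.
Rotor brake lost [AND]: Rotor brake trips=not, Outboard limit switch faulted=not → not all inputs occur → does not occur.
Pitch system lost [AND]: #2 contactor is out=occurs, Rotor brake lost=not, A safety PLC is down=occurs, Lower pitch battery lost=not → not all inputs occur → does not occur.
Emergency stop fails [OR]: Lower yaw brake degraded=not, Pitch system lost=not, Redundant brake caliper is out=not, Reserve hydraulic pack is down=not → no input occurs → does not occur.
Safety chain lost [OR]: Emergency stop fails=not, Pitch motor stuck=occurs, B encoder is inoperative=not, Forward yaw brake 2 is down=not → at least one input occurs → occurs.
Yaw brake unavailable [AND]: Safety chain lost=occurs, B contactor 2 offline=not → not all inputs occur → does not occur.
Wind turbine shutdown fails [OR]: Yaw brake unavailable=not, Forward rotor brake 2 failed=not, Auxiliary limit switch 2 is out=not, Backup safety PLC 2 malfunctions=not → no input occurs → does not occur.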